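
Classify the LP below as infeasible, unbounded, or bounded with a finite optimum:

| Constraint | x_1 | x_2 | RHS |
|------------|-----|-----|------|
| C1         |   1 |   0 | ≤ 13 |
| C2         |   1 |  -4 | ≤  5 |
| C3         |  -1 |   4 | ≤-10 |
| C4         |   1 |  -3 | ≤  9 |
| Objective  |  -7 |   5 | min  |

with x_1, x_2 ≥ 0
C2 requires x_1 - 4x_2 ≤ 5, while C3 (-x_1 + 4x_2 ≤ -10) is equivalent to x_1 - 4x_2 ≥ 10. Together they would need 10 ≤ x_1 - 4x_2 ≤ 5, which is impossible since 10 > 5. No point satisfies all constraints.

Infeasible: no point satisfies all constraints simultaneously.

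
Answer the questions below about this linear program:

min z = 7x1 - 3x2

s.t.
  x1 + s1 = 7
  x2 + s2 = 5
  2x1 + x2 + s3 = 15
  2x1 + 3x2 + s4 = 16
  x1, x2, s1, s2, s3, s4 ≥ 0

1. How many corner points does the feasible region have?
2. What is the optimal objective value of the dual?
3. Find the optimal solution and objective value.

1. 5
2. -15 (by strong duality, equal to the primal optimum)
3. x1 = 0, x2 = 5, z = -15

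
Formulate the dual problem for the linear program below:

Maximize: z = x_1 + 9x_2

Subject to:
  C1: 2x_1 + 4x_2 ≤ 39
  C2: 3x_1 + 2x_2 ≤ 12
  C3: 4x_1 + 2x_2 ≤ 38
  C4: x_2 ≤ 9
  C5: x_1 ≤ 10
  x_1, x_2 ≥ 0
Minimize: z = 39y1 + 12y2 + 38y3 + 9y4 + 10y5

Subject to:
  C1: -2y1 - 3y2 - 4y3 - y5 ≤ -1
  C2: -4y1 - 2y2 - 2y3 - y4 ≤ -9
  y1, y2, y3, y4, y5 ≥ 0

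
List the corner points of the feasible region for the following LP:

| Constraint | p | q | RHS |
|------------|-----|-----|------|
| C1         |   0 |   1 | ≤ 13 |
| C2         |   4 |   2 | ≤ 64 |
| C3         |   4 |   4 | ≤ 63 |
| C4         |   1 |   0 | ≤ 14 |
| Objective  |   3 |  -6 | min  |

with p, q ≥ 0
Each vertex is the intersection of two constraint boundaries that also satisfies all remaining constraints:
  p = 0 and q = 0 → (0, 0)
  p = 14 and q = 0 → (14, 0)
  4p + 4q = 63 and p = 14 → (14, 1.75)
  q = 13 and 4p + 4q = 63 → (2.75, 13)
  q = 13 and p = 0 → (0, 13)

Vertices: (0, 0), (14, 0), (14, 1.75), (2.75, 13), (0, 13)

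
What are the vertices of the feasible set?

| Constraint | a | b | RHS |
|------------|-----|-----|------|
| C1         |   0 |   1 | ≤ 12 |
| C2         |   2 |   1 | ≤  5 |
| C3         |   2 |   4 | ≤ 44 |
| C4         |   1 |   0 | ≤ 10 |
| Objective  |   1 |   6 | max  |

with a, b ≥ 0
Each vertex is the intersection of two constraint boundaries that also satisfies all remaining constraints:
  a = 0 and b = 0 → (0, 0)
  2a + b = 5 and b = 0 → (2.5, 0)
  2a + b = 5 and a = 0 → (0, 5)

Vertices: (0, 0), (2.5, 0), (0, 5)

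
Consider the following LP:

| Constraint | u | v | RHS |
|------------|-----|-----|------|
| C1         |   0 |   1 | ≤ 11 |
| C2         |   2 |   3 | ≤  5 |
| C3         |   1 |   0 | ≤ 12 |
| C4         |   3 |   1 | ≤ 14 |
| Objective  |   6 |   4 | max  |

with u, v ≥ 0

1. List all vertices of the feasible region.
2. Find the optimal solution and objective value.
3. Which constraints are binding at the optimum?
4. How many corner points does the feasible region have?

1. (0, 0), (2.5, 0), (0, 1.667)
2. u = 2.5, v = 0, z = 15
3. C2, v ≥ 0
4. 3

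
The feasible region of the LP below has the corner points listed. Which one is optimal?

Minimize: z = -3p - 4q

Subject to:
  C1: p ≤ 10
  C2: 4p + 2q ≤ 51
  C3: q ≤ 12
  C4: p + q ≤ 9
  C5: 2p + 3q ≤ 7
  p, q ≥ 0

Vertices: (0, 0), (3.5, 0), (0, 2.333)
(3.5, 0) with z = -10.5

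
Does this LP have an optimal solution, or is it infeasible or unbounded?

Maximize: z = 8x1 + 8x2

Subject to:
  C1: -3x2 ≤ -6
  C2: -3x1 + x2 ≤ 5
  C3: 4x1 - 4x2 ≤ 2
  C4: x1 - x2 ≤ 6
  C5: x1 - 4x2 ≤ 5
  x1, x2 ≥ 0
Feasible point: (0, 2) satisfies every constraint, so the LP is feasible.
Direction d = (1, 1): for each constraint row a, a·d ≤ 0 —
  (0)(1) + (-3)(1) = -3 ≤ 0
  (-3)(1) + (1)(1) = -2 ≤ 0
  (4)(1) + (-4)(1) = 0 ≤ 0
  (1)(1) + (-1)(1) = 0 ≤ 0
  (1)(1) + (-4)(1) = -3 ≤ 0
and d ≥ 0, so (0, 2) + t·d stays feasible for every t ≥ 0. Along this ray z = 8x1 + 8x2 changes by 16 per unit t, so z → +∞.

The LP is unbounded; z can be made arbitrarily large.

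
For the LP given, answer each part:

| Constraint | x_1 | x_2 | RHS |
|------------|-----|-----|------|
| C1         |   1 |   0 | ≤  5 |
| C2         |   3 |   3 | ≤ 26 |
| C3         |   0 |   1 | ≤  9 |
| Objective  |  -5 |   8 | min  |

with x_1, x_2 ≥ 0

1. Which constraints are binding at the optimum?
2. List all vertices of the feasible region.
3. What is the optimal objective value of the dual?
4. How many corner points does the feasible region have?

1. C1, x_2 ≥ 0
2. (0, 0), (5, 0), (5, 3.667), (0, 8.667)
3. -25 (by strong duality, equal to the primal optimum)
4. 4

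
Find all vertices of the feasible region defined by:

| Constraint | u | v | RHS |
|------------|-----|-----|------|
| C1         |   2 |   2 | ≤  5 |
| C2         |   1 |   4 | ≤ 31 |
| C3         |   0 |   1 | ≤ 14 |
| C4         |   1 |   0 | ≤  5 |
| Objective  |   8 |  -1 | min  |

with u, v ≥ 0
Each vertex is the intersection of two constraint boundaries that also satisfies all remaining constraints:
  u = 0 and v = 0 → (0, 0)
  2u + 2v = 5 and v = 0 → (2.5, 0)
  2u + 2v = 5 and u = 0 → (0, 2.5)

Vertices: (0, 0), (2.5, 0), (0, 2.5)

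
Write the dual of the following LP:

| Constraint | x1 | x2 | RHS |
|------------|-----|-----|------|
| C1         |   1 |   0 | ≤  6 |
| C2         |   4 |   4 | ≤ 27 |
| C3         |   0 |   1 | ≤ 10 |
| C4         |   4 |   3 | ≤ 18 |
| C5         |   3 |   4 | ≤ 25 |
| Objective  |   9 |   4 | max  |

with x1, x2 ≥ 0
Minimize: z = 6y1 + 27y2 + 10y3 + 18y4 + 25y5

Subject to:
  C1: -y1 - 4y2 - 4y4 - 3y5 ≤ -9
  C2: -4y2 - y3 - 3y4 - 4y5 ≤ -4
  y1, y2, y3, y4, y5 ≥ 0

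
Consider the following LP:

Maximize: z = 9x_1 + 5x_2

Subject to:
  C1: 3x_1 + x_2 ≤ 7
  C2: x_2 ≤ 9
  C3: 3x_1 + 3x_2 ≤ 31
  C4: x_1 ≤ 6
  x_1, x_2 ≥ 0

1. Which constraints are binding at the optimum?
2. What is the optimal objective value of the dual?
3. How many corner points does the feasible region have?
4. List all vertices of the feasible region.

1. C1, x_1 ≥ 0
2. 35 (by strong duality, equal to the primal optimum)
3. 3
4. (0, 0), (2.333, 0), (0, 7)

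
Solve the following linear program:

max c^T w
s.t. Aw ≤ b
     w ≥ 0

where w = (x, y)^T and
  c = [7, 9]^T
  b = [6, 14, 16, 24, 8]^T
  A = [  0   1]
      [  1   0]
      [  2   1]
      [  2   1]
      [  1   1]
Each vertex is the intersection of two constraint boundaries that also satisfies all remaining constraints:
  x = 0 and y = 0 → (0, 0)
  2x + y = 16 and x + y = 8 → (8, 0)
  y = 6 and x + y = 8 → (2, 6)
  y = 6 and x = 0 → (0, 6)

Evaluating z = 7x + 9y at each vertex:
  (0, 0): z = 0
  (8, 0): z = 56
  (2, 6): z = 68
  (0, 6): z = 54

The maximum is at (2, 6) with z = 68.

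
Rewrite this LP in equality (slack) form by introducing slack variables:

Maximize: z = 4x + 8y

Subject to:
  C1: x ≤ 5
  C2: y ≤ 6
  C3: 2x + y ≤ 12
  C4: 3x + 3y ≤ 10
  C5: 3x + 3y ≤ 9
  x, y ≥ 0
max z = 4x + 8y

s.t.
  x + s1 = 5
  y + s2 = 6
  2x + y + s3 = 12
  3x + 3y + s4 = 10
  3x + 3y + s5 = 9
  x, y, s1, s2, s3, s4, s5 ≥ 0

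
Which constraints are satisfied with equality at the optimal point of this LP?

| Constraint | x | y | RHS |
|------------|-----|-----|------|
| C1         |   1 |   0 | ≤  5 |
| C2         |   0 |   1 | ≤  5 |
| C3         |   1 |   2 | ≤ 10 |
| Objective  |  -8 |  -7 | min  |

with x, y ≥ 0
Optimal: x = 5, y = 2.5
Binding: C1, C3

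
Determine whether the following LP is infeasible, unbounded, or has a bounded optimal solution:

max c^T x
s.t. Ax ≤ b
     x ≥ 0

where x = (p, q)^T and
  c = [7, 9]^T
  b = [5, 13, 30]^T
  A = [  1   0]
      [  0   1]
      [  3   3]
The point (0, 10) satisfies every constraint, so the LP is feasible; the constraints give p ≤ 5 and q ≤ 13, which with p, q ≥ 0 keep the feasible region inside a bounded box. A feasible, bounded LP attains a finite optimum at a vertex.

Evaluating z = 7p + 9q at each vertex:
  (0, 0): z = 0
  (5, 0): z = 35
  (5, 5): z = 80
  (0, 10): z = 90

Feasible with finite optimum z* = 90 at (0, 10).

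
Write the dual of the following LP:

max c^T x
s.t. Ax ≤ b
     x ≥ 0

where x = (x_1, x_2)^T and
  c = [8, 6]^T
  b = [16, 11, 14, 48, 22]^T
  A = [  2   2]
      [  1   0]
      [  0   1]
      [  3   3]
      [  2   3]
Minimize: z = 16y1 + 11y2 + 14y3 + 48y4 + 22y5

Subject to:
  C1: -2y1 - y2 - 3y4 - 2y5 ≤ -8
  C2: -2y1 - y3 - 3y4 - 3y5 ≤ -6
  y1, y2, y3, y4, y5 ≥ 0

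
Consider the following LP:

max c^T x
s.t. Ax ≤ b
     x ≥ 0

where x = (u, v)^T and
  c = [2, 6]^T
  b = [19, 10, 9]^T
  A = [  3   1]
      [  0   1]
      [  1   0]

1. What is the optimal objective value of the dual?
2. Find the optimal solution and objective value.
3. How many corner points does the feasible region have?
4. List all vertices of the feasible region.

1. 66 (by strong duality, equal to the primal optimum)
2. u = 3, v = 10, z = 66
3. 4
4. (0, 0), (6.333, 0), (3, 10), (0, 10)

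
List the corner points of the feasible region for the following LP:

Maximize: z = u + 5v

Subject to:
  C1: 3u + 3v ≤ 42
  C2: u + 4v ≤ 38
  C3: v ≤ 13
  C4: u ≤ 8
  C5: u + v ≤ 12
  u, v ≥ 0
Each vertex is the intersection of two constraint boundaries that also satisfies all remaining constraints:
  u = 0 and v = 0 → (0, 0)
  u = 8 and v = 0 → (8, 0)
  u = 8 and u + v = 12 → (8, 4)
  u + 4v = 38 and u + v = 12 → (3.333, 8.667)
  u + 4v = 38 and u = 0 → (0, 9.5)

Vertices: (0, 0), (8, 0), (8, 4), (3.333, 8.667), (0, 9.5)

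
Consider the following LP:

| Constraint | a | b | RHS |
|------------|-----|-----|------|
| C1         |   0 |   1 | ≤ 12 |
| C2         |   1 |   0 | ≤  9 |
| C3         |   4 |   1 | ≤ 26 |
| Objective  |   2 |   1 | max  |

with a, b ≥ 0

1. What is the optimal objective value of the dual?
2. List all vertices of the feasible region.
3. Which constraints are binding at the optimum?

1. 19 (by strong duality, equal to the primal optimum)
2. (0, 0), (6.5, 0), (3.5, 12), (0, 12)
3. C1, C3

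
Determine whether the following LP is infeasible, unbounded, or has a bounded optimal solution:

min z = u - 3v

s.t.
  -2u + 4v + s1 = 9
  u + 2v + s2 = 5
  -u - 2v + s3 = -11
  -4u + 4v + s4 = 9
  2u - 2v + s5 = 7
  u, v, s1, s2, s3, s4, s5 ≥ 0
The row u + 2v + s2 = 5 with s2 ≥ 0 requires u + 2v ≤ 5, while the row -u - 2v + s3 = -11 with s3 ≥ 0 is equivalent to u + 2v ≥ 11. Together they would need 11 ≤ u + 2v ≤ 5, which is impossible since 11 > 5. No point satisfies all constraints.

The feasible region is empty; the LP is infeasible.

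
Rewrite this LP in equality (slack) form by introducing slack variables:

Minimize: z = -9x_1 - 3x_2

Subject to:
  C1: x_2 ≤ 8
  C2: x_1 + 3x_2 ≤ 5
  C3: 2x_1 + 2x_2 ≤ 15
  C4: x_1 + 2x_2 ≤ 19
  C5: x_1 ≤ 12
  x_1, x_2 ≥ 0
min z = -9x_1 - 3x_2

s.t.
  x_2 + s1 = 8
  x_1 + 3x_2 + s2 = 5
  2x_1 + 2x_2 + s3 = 15
  x_1 + 2x_2 + s4 = 19
  x_1 + s5 = 12
  x_1, x_2, s1, s2, s3, s4, s5 ≥ 0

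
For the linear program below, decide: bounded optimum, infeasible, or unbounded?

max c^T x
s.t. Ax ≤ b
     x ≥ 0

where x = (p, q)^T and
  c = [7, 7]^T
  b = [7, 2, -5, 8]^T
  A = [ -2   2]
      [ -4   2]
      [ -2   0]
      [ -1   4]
Feasible point: (3, 0) satisfies every constraint, so the LP is feasible.
Direction d = (1, 0): for each constraint row a, a·d ≤ 0 —
  (-2)(1) + (2)(0) = -2 ≤ 0
  (-4)(1) + (2)(0) = -4 ≤ 0
  (-2)(1) + (0)(0) = -2 ≤ 0
  (-1)(1) + (4)(0) = -1 ≤ 0
and d ≥ 0, so (3, 0) + t·d stays feasible for every t ≥ 0. Along this ray z = 7p + 7q changes by 7 per unit t, so z → +∞.

The LP is unbounded; z can be made arbitrarily large.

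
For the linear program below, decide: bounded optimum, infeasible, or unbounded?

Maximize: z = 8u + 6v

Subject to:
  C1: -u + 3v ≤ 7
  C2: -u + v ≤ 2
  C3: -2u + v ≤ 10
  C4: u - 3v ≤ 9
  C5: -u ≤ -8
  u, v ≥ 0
Feasible point: (8, 0) satisfies every constraint, so the LP is feasible.
Direction d = (3, 1): for each constraint row a, a·d ≤ 0 —
  (-1)(3) + (3)(1) = 0 ≤ 0
  (-1)(3) + (1)(1) = -2 ≤ 0
  (-2)(3) + (1)(1) = -5 ≤ 0
  (1)(3) + (-3)(1) = 0 ≤ 0
  (-1)(3) + (0)(1) = -3 ≤ 0
and d ≥ 0, so (8, 0) + t·d stays feasible for every t ≥ 0. Along this ray z = 8u + 6v changes by 30 per unit t, so z → +∞.

Unbounded — the objective can increase without bound over the feasible region.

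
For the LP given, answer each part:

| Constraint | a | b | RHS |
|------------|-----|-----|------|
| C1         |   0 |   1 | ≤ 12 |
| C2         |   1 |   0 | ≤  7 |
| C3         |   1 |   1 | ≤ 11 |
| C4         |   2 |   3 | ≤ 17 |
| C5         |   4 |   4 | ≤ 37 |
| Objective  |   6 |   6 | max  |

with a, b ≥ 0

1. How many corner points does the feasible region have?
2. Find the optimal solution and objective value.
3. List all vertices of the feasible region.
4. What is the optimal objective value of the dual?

1. 4
2. a = 7, b = 1, z = 48
3. (0, 0), (7, 0), (7, 1), (0, 5.667)
4. 48 (by strong duality, equal to the primal optimum)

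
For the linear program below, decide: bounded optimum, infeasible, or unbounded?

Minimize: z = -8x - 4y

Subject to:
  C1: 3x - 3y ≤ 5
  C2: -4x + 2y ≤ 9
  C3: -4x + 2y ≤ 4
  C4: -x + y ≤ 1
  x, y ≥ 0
Feasible point: (0, 0) satisfies every constraint, so the LP is feasible.
Direction d = (1, 1): for each constraint row a, a·d ≤ 0 —
  (3)(1) + (-3)(1) = 0 ≤ 0
  (-4)(1) + (2)(1) = -2 ≤ 0
  (-4)(1) + (2)(1) = -2 ≤ 0
  (-1)(1) + (1)(1) = 0 ≤ 0
and d ≥ 0, so (0, 0) + t·d stays feasible for every t ≥ 0. Along this ray z = -8x - 4y changes by -12 per unit t, so z → −∞.

Unbounded — the objective can decrease without bound over the feasible region.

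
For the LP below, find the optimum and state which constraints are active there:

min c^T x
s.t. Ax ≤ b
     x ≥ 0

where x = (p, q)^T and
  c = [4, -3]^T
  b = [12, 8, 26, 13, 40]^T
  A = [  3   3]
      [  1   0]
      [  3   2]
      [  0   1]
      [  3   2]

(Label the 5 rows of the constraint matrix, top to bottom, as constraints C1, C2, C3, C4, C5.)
Optimal: p = 0, q = 4
Slack at optimum:
  C1: slack = 0 (binding)
  C2: slack = 8
  C3: slack = 18
  C4: slack = 9
  C5: slack = 32
  p ≥ 0: p = 0 (binding)
  q ≥ 0: q = 4
Binding constraints: C1, p ≥ 0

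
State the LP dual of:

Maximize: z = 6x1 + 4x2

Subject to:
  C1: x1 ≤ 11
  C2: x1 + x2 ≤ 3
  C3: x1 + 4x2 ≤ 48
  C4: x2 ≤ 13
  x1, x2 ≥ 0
Minimize: z = 11y1 + 3y2 + 48y3 + 13y4

Subject to:
  C1: -y1 - y2 - y3 ≤ -6
  C2: -y2 - 4y3 - y4 ≤ -4
  y1, y2, y3, y4 ≥ 0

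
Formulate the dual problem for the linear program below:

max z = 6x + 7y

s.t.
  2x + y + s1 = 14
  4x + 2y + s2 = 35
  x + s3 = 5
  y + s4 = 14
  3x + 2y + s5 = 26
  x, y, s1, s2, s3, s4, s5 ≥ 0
Minimize: z = 14y1 + 35y2 + 5y3 + 14y4 + 26y5

Subject to:
  C1: -2y1 - 4y2 - y3 - 3y5 ≤ -6
  C2: -y1 - 2y2 - y4 - 2y5 ≤ -7
  y1, y2, y3, y4, y5 ≥ 0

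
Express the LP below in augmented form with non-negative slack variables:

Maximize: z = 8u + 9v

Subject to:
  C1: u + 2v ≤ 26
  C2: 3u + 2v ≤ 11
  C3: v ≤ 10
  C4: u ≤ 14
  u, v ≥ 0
max z = 8u + 9v

s.t.
  u + 2v + s1 = 26
  3u + 2v + s2 = 11
  v + s3 = 10
  u + s4 = 14
  u, v, s1, s2, s3, s4 ≥ 0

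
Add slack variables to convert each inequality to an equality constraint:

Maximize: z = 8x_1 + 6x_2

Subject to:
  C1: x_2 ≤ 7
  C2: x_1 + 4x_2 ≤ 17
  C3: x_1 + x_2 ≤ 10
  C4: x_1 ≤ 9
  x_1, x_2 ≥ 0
max z = 8x_1 + 6x_2

s.t.
  x_2 + s1 = 7
  x_1 + 4x_2 + s2 = 17
  x_1 + x_2 + s3 = 10
  x_1 + s4 = 9
  x_1, x_2, s1, s2, s3, s4 ≥ 0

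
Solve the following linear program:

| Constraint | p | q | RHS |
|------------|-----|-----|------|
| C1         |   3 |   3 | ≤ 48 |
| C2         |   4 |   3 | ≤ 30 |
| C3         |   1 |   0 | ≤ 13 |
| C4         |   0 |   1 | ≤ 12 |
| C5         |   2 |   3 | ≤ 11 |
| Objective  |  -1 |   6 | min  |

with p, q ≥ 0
p = 5.5, q = 0, z = -5.5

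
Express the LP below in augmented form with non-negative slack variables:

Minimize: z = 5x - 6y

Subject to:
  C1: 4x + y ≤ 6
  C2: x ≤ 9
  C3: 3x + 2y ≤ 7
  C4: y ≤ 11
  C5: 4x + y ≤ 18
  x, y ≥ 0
min z = 5x - 6y

s.t.
  4x + y + s1 = 6
  x + s2 = 9
  3x + 2y + s3 = 7
  y + s4 = 11
  4x + y + s5 = 18
  x, y, s1, s2, s3, s4, s5 ≥ 0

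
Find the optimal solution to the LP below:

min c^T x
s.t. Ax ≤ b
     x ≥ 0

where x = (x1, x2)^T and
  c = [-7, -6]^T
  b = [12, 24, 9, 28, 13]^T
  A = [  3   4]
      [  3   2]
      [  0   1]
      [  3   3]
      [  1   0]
Each vertex is the intersection of two constraint boundaries that also satisfies all remaining constraints:
  x1 = 0 and x2 = 0 → (0, 0)
  3x1 + 4x2 = 12 and x2 = 0 → (4, 0)
  3x1 + 4x2 = 12 and x1 = 0 → (0, 3)

Evaluating z = -7x1 - 6x2 at each vertex:
  (0, 0): z = 0
  (4, 0): z = -28
  (0, 3): z = -18

The minimum is at (4, 0) with z = -28.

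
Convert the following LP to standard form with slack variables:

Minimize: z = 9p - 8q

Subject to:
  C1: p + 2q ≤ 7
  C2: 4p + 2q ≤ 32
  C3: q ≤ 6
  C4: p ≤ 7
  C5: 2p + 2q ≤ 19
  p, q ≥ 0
min z = 9p - 8q

s.t.
  p + 2q + s1 = 7
  4p + 2q + s2 = 32
  q + s3 = 6
  p + s4 = 7
  2p + 2q + s5 = 19
  p, q, s1, s2, s3, s4, s5 ≥ 0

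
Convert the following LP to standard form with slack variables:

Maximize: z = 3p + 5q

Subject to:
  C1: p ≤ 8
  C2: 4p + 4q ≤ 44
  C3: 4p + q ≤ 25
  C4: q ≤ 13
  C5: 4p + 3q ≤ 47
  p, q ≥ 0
max z = 3p + 5q

s.t.
  p + s1 = 8
  4p + 4q + s2 = 44
  4p + q + s3 = 25
  q + s4 = 13
  4p + 3q + s5 = 47
  p, q, s1, s2, s3, s4, s5 ≥ 0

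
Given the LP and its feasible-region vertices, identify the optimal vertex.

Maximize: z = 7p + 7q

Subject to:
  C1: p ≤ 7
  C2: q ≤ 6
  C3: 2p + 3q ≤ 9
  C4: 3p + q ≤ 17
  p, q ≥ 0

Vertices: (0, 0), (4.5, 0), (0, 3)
(4.5, 0) with z = 31.5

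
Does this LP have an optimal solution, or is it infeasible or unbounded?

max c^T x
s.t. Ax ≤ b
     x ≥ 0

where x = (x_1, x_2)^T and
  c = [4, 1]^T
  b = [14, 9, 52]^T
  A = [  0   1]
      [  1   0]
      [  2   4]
The point (9, 8.5) satisfies every constraint, so the LP is feasible; the constraints give x_1 ≤ 9 and x_2 ≤ 14, which with x_1, x_2 ≥ 0 keep the feasible region inside a bounded box. A feasible, bounded LP attains a finite optimum at a vertex.

Evaluating z = 4x_1 + x_2 at each vertex:
  (0, 0): z = 0
  (9, 0): z = 36
  (9, 8.5): z = 44.5
  (0, 13): z = 13

The LP has an optimal solution: (9, 8.5) with z = 44.5.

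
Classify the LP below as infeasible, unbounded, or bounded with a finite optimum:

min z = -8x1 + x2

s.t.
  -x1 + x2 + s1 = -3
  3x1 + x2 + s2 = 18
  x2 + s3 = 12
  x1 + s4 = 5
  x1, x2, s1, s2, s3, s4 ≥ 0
The point (5, 0) satisfies every constraint, so the LP is feasible; the constraints give x1 ≤ 5 and x2 ≤ 12, which with x1, x2 ≥ 0 keep the feasible region inside a bounded box. A feasible, bounded LP attains a finite optimum at a vertex.

Bounded optimum: z* = -40 at (5, 0).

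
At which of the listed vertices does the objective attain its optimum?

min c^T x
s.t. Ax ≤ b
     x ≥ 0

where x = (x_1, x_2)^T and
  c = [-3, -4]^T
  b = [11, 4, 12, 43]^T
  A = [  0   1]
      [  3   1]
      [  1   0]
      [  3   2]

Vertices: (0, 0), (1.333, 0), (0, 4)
Evaluating z = -3x_1 - 4x_2 at each vertex:
  (0, 0): z = 0
  (1.333, 0): z = -4
  (0, 4): z = -16

The smallest value is z = -16, attained at (0, 4).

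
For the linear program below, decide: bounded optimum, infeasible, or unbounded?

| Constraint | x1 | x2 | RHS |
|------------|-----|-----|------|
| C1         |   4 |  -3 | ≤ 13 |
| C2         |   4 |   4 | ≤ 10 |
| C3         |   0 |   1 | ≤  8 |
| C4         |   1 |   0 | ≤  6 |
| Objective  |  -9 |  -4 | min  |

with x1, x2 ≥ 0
The point (2.5, 0) satisfies every constraint, so the LP is feasible; the constraints give x1 ≤ 6 and x2 ≤ 8, which with x1, x2 ≥ 0 keep the feasible region inside a bounded box. A feasible, bounded LP attains a finite optimum at a vertex.

Evaluating z = -9x1 - 4x2 at each vertex:
  (0, 0): z = 0
  (2.5, 0): z = -22.5
  (0, 2.5): z = -10

The LP has an optimal solution: (2.5, 0) with z = -22.5.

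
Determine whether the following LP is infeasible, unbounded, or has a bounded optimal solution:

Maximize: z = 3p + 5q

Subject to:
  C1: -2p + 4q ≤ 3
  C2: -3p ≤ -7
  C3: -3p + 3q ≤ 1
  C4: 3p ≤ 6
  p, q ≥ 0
C4 requires 3p ≤ 6, while C2 (-3p ≤ -7) is equivalent to 3p ≥ 7. Together they would need 7 ≤ 3p ≤ 6, which is impossible since 7 > 6. No point satisfies all constraints.

The feasible region is empty; the LP is infeasible.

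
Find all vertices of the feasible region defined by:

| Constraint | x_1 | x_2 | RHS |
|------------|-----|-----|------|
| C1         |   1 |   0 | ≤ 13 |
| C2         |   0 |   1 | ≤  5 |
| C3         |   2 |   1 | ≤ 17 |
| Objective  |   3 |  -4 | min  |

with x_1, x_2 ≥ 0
Each vertex is the intersection of two constraint boundaries that also satisfies all remaining constraints:
  x_1 = 0 and x_2 = 0 → (0, 0)
  2x_1 + x_2 = 17 and x_2 = 0 → (8.5, 0)
  x_2 = 5 and 2x_1 + x_2 = 17 → (6, 5)
  x_2 = 5 and x_1 = 0 → (0, 5)

Vertices: (0, 0), (8.5, 0), (6, 5), (0, 5)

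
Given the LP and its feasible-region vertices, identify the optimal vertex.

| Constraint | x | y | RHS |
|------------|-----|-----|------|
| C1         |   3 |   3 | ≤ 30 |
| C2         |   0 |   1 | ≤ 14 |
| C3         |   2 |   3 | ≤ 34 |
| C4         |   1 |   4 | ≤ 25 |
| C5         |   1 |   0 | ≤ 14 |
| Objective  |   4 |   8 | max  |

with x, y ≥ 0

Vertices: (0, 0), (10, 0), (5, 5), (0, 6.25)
Evaluating z = 4x + 8y at each vertex:
  (0, 0): z = 0
  (10, 0): z = 40
  (5, 5): z = 60
  (0, 6.25): z = 50

The largest value is z = 60, attained at (5, 5).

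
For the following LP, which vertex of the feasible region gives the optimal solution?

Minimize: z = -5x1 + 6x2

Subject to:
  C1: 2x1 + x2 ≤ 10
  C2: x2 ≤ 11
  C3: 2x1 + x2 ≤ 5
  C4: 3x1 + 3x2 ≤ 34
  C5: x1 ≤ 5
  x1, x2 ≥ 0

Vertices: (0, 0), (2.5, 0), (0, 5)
Evaluating z = -5x1 + 6x2 at each vertex:
  (0, 0): z = 0
  (2.5, 0): z = -12.5
  (0, 5): z = 30

The smallest value is z = -12.5, attained at (2.5, 0).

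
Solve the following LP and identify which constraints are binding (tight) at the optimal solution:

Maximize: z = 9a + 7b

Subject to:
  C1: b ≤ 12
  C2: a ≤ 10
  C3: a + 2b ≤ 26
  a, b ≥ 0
Optimal: a = 10, b = 8
Slack at optimum:
  C1: slack = 4
  C2: slack = 0 (binding)
  C3: slack = 0 (binding)
  a ≥ 0: a = 10
  b ≥ 0: b = 8
Binding constraints: C2, C3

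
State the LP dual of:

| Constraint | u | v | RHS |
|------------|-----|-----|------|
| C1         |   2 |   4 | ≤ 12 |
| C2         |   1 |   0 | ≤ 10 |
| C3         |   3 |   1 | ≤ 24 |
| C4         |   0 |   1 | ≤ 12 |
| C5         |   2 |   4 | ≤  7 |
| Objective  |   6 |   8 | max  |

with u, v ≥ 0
Minimize: z = 12y1 + 10y2 + 24y3 + 12y4 + 7y5

Subject to:
  C1: -2y1 - y2 - 3y3 - 2y5 ≤ -6
  C2: -4y1 - y3 - y4 - 4y5 ≤ -8
  y1, y2, y3, y4, y5 ≥ 0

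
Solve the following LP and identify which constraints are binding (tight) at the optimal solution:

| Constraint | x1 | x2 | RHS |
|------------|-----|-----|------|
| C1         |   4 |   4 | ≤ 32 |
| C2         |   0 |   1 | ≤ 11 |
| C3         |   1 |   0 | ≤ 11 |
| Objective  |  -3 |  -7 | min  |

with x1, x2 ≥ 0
Optimal: x1 = 0, x2 = 8
Slack at optimum:
  C1: slack = 0 (binding)
  C2: slack = 3
  C3: slack = 11
  x1 ≥ 0: x1 = 0 (binding)
  x2 ≥ 0: x2 = 8
Binding constraints: C1, x1 ≥ 0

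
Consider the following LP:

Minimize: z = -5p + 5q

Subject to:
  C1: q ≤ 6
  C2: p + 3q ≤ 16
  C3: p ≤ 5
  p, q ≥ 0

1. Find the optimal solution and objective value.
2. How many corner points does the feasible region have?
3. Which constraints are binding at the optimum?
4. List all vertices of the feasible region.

1. p = 5, q = 0, z = -25
2. 4
3. C3, q ≥ 0
4. (0, 0), (5, 0), (5, 3.667), (0, 5.333)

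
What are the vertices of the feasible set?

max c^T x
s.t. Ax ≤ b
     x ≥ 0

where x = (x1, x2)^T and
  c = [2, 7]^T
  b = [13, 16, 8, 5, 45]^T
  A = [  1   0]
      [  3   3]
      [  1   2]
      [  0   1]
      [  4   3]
Each vertex is the intersection of two constraint boundaries that also satisfies all remaining constraints:
  x1 = 0 and x2 = 0 → (0, 0)
  3x1 + 3x2 = 16 and x2 = 0 → (5.333, 0)
  3x1 + 3x2 = 16 and x1 + 2x2 = 8 → (2.667, 2.667)
  x1 + 2x2 = 8 and x1 = 0 → (0, 4)

Vertices: (0, 0), (5.333, 0), (2.667, 2.667), (0, 4)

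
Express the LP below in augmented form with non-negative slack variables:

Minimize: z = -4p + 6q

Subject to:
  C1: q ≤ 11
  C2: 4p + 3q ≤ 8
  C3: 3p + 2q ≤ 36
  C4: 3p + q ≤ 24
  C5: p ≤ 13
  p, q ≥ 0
min z = -4p + 6q

s.t.
  q + s1 = 11
  4p + 3q + s2 = 8
  3p + 2q + s3 = 36
  3p + q + s4 = 24
  p + s5 = 13
  p, q, s1, s2, s3, s4, s5 ≥ 0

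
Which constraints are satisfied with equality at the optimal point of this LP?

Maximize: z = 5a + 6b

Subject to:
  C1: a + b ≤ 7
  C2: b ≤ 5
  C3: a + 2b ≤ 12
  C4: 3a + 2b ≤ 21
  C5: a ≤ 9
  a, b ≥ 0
Optimal: a = 2, b = 5
Binding: C1, C2, C3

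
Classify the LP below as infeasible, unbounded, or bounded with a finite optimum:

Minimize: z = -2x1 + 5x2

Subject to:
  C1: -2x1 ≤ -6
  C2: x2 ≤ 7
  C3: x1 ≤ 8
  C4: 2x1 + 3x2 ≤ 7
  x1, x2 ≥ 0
The point (3.5, 0) satisfies every constraint, so the LP is feasible; the constraints give x1 ≤ 8 and x2 ≤ 7, which with x1, x2 ≥ 0 keep the feasible region inside a bounded box. A feasible, bounded LP attains a finite optimum at a vertex.

Evaluating z = -2x1 + 5x2 at each vertex:
  (3, 0): z = -6
  (3.5, 0): z = -7
  (3, 0.3333): z = -4.333

Feasible with finite optimum z* = -7 at (3.5, 0).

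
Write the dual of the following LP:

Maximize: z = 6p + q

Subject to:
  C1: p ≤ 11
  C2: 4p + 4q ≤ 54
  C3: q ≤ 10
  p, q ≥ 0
Minimize: z = 11y1 + 54y2 + 10y3

Subject to:
  C1: -y1 - 4y2 ≤ -6
  C2: -4y2 - y3 ≤ -1
  y1, y2, y3 ≥ 0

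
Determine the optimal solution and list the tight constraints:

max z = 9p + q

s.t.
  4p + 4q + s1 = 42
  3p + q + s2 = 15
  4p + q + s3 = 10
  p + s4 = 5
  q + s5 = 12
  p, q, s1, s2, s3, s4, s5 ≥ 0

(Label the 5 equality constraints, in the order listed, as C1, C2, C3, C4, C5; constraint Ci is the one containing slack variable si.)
Optimal: p = 2.5, q = 0
Slack at optimum:
  C1: slack = 32
  C2: slack = 7.5
  C3: slack = 0 (binding)
  C4: slack = 2.5
  C5: slack = 12
  p ≥ 0: p = 2.5
  q ≥ 0: q = 0 (binding)
Binding constraints: C3, q ≥ 0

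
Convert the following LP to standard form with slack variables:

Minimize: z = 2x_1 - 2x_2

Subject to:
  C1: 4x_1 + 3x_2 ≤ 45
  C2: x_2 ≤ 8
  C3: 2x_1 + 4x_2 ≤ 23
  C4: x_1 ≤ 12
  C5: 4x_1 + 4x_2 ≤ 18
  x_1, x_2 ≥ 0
min z = 2x_1 - 2x_2

s.t.
  4x_1 + 3x_2 + s1 = 45
  x_2 + s2 = 8
  2x_1 + 4x_2 + s3 = 23
  x_1 + s4 = 12
  4x_1 + 4x_2 + s5 = 18
  x_1, x_2, s1, s2, s3, s4, s5 ≥ 0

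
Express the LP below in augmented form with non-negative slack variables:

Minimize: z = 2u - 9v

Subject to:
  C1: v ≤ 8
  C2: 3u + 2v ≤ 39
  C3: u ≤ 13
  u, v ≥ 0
min z = 2u - 9v

s.t.
  v + s1 = 8
  3u + 2v + s2 = 39
  u + s3 = 13
  u, v, s1, s2, s3 ≥ 0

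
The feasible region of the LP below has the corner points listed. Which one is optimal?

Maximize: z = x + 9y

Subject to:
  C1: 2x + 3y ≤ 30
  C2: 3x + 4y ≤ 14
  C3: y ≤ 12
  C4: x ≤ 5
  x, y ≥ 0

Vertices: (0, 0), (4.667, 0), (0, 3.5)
(0, 3.5) with z = 31.5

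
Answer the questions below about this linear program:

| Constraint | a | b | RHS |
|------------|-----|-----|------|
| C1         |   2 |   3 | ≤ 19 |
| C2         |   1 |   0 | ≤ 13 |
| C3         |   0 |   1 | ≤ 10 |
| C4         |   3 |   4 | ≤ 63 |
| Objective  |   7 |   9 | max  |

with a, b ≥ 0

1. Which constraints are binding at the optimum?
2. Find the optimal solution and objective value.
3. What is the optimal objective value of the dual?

1. C1, b ≥ 0
2. a = 9.5, b = 0, z = 66.5
3. 66.5 (by strong duality, equal to the primal optimum)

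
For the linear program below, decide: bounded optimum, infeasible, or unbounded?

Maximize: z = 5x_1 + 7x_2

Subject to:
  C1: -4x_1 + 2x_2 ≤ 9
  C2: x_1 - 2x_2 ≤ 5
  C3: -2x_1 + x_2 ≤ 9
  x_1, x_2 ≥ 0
Feasible point: (0, 0) satisfies every constraint, so the LP is feasible.
Direction d = (1, 1): for each constraint row a, a·d ≤ 0 —
  (-4)(1) + (2)(1) = -2 ≤ 0
  (1)(1) + (-2)(1) = -1 ≤ 0
  (-2)(1) + (1)(1) = -1 ≤ 0
and d ≥ 0, so (0, 0) + t·d stays feasible for every t ≥ 0. Along this ray z = 5x_1 + 7x_2 changes by 12 per unit t, so z → +∞.

Unbounded: there is a feasible ray along which z → +∞.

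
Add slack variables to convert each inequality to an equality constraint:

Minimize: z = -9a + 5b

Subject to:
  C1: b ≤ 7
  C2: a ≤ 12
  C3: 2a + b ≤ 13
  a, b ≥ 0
min z = -9a + 5b

s.t.
  b + s1 = 7
  a + s2 = 12
  2a + b + s3 = 13
  a, b, s1, s2, s3 ≥ 0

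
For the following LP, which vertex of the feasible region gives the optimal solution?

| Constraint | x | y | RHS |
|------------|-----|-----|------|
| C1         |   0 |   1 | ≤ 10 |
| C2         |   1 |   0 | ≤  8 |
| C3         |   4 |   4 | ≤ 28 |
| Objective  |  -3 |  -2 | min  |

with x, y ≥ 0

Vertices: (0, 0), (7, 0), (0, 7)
(7, 0) with z = -21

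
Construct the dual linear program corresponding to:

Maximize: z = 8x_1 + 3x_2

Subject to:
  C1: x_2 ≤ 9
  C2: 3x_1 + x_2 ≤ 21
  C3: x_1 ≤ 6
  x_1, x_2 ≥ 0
Minimize: z = 9y1 + 21y2 + 6y3

Subject to:
  C1: -3y2 - y3 ≤ -8
  C2: -y1 - y2 ≤ -3
  y1, y2, y3 ≥ 0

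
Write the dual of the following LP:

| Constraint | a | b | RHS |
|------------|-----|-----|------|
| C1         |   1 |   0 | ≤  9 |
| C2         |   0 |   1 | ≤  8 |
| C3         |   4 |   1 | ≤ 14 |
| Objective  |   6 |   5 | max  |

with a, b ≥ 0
Minimize: z = 9y1 + 8y2 + 14y3

Subject to:
  C1: -y1 - 4y3 ≤ -6
  C2: -y2 - y3 ≤ -5
  y1, y2, y3 ≥ 0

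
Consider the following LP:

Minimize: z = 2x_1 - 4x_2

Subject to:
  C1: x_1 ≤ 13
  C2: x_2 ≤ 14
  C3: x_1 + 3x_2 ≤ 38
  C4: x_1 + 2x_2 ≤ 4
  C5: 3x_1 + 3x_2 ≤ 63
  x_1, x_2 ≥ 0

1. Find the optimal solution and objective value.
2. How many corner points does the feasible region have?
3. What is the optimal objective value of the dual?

1. x_1 = 0, x_2 = 2, z = -8
2. 3
3. -8 (by strong duality, equal to the primal optimum)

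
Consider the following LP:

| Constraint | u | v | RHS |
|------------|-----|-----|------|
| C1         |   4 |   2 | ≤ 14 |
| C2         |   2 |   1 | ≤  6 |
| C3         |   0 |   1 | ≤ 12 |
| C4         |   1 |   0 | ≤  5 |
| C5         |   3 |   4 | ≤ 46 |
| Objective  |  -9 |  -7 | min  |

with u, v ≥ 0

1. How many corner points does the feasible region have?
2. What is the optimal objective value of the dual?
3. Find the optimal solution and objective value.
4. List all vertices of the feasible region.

1. 3
2. -42 (by strong duality, equal to the primal optimum)
3. u = 0, v = 6, z = -42
4. (0, 0), (3, 0), (0, 6)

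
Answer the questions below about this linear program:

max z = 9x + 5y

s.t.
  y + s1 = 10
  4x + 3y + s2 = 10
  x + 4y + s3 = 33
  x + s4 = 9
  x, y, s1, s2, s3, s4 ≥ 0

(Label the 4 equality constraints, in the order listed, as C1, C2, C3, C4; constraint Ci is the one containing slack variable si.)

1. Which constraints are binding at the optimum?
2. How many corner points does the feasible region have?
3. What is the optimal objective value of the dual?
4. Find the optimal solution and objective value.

1. C2, y ≥ 0
2. 3
3. 22.5 (by strong duality, equal to the primal optimum)
4. x = 2.5, y = 0, z = 22.5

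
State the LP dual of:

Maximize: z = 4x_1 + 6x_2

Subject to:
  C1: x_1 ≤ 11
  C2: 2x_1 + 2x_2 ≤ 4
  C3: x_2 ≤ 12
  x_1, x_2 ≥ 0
Minimize: z = 11y1 + 4y2 + 12y3

Subject to:
  C1: -y1 - 2y2 ≤ -4
  C2: -2y2 - y3 ≤ -6
  y1, y2, y3 ≥ 0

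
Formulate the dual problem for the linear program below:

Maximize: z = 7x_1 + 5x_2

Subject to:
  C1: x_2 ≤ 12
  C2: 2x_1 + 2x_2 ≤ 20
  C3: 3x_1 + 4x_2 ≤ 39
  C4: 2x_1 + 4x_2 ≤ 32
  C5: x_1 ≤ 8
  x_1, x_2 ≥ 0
Minimize: z = 12y1 + 20y2 + 39y3 + 32y4 + 8y5

Subject to:
  C1: -2y2 - 3y3 - 2y4 - y5 ≤ -7
  C2: -y1 - 2y2 - 4y3 - 4y4 ≤ -5
  y1, y2, y3, y4, y5 ≥ 0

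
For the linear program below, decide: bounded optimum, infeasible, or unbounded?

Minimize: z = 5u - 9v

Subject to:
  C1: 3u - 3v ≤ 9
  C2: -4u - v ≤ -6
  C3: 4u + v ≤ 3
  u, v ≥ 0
C3 requires 4u + v ≤ 3, while C2 (-4u - v ≤ -6) is equivalent to 4u + v ≥ 6. Together they would need 6 ≤ 4u + v ≤ 3, which is impossible since 6 > 3. No point satisfies all constraints.

Infeasible: no point satisfies all constraints simultaneously.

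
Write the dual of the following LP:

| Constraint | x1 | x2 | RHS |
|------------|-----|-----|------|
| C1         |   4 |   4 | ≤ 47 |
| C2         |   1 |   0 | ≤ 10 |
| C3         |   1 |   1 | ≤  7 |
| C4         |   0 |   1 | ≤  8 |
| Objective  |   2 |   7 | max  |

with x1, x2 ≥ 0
Minimize: z = 47y1 + 10y2 + 7y3 + 8y4

Subject to:
  C1: -4y1 - y2 - y3 ≤ -2
  C2: -4y1 - y3 - y4 ≤ -7
  y1, y2, y3, y4 ≥ 0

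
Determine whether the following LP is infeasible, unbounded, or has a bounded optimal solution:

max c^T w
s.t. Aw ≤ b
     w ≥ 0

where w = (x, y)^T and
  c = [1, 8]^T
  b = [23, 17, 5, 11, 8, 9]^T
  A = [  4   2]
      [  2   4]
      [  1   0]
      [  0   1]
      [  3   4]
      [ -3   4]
The point (0, 2) satisfies every constraint, so the LP is feasible; the constraints give x ≤ 5 and y ≤ 11, which with x, y ≥ 0 keep the feasible region inside a bounded box. A feasible, bounded LP attains a finite optimum at a vertex.

Bounded optimum: z* = 16 at (0, 2).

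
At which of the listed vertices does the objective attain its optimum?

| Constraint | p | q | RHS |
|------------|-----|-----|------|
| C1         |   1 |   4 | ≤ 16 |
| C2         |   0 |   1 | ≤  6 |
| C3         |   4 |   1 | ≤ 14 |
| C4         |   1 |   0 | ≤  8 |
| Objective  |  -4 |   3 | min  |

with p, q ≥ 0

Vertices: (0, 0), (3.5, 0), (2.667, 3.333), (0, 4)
Evaluating z = -4p + 3q at each vertex:
  (0, 0): z = 0
  (3.5, 0): z = -14
  (2.667, 3.333): z = -0.6667
  (0, 4): z = 12

The smallest value is z = -14, attained at (3.5, 0).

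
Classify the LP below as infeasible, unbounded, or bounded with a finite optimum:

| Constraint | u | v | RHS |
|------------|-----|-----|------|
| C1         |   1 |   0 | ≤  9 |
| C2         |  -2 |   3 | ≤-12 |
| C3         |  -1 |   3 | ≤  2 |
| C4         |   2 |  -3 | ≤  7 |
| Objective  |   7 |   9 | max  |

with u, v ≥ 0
C4 requires 2u - 3v ≤ 7, while C2 (-2u + 3v ≤ -12) is equivalent to 2u - 3v ≥ 12. Together they would need 12 ≤ 2u - 3v ≤ 7, which is impossible since 12 > 7. No point satisfies all constraints.

Infeasible — the constraint set is empty.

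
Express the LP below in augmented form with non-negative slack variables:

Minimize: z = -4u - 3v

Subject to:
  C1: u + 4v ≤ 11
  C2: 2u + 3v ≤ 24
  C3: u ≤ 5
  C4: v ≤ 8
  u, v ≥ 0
min z = -4u - 3v

s.t.
  u + 4v + s1 = 11
  2u + 3v + s2 = 24
  u + s3 = 5
  v + s4 = 8
  u, v, s1, s2, s3, s4 ≥ 0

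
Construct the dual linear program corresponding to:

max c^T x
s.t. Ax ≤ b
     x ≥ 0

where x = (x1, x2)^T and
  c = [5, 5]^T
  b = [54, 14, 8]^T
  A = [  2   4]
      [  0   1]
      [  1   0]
Minimize: z = 54y1 + 14y2 + 8y3

Subject to:
  C1: -2y1 - y3 ≤ -5
  C2: -4y1 - y2 ≤ -5
  y1, y2, y3 ≥ 0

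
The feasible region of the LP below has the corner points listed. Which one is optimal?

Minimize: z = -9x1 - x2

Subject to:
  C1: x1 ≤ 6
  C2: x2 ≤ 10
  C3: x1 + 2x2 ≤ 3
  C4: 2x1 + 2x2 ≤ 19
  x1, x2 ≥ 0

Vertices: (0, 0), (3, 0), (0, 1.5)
(3, 0) with z = -27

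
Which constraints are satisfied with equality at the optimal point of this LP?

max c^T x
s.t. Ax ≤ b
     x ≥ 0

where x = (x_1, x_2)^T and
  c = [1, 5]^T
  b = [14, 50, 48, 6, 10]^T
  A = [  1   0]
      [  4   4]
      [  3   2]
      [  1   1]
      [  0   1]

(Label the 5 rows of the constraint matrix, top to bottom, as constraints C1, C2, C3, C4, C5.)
Optimal: x_1 = 0, x_2 = 6
Binding: C4, x_1 ≥ 0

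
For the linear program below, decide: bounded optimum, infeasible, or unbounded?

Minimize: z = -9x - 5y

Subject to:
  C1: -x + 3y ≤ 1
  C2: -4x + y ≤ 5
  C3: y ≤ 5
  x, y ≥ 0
Feasible point: (0, 0) satisfies every constraint, so the LP is feasible.
Direction d = (1, 0): for each constraint row a, a·d ≤ 0 —
  (-1)(1) + (3)(0) = -1 ≤ 0
  (-4)(1) + (1)(0) = -4 ≤ 0
  (0)(1) + (1)(0) = 0 ≤ 0
and d ≥ 0, so (0, 0) + t·d stays feasible for every t ≥ 0. Along this ray z = -9x - 5y changes by -9 per unit t, so z → −∞.

Unbounded — the objective can decrease without bound over the feasible region.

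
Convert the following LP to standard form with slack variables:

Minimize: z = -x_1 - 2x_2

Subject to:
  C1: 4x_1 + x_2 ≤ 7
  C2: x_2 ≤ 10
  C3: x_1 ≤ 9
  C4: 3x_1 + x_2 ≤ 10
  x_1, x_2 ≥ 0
min z = -x_1 - 2x_2

s.t.
  4x_1 + x_2 + s1 = 7
  x_2 + s2 = 10
  x_1 + s3 = 9
  3x_1 + x_2 + s4 = 10
  x_1, x_2, s1, s2, s3, s4 ≥ 0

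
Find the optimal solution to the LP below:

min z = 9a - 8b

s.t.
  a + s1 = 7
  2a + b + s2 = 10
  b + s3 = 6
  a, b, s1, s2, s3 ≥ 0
Each vertex is the intersection of two constraint boundaries that also satisfies all remaining constraints:
  a = 0 and b = 0 → (0, 0)
  2a + b = 10 and b = 0 → (5, 0)
  2a + b = 10 and b = 6 → (2, 6)
  b = 6 and a = 0 → (0, 6)

Evaluating z = 9a - 8b at each vertex:
  (0, 0): z = 0
  (5, 0): z = 45
  (2, 6): z = -30
  (0, 6): z = -48

The minimum is at (0, 6) with z = -48.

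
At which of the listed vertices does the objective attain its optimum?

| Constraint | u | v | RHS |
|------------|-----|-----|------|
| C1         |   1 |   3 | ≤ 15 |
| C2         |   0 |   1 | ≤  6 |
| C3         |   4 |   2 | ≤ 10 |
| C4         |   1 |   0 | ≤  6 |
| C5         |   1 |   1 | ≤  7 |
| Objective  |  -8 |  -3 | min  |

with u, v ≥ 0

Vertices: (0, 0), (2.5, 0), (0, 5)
Evaluating z = -8u - 3v at each vertex:
  (0, 0): z = 0
  (2.5, 0): z = -20
  (0, 5): z = -15

The smallest value is z = -20, attained at (2.5, 0).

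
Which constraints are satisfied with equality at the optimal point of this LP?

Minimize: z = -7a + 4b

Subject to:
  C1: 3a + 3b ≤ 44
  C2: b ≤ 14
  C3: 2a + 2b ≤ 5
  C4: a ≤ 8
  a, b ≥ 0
Optimal: a = 2.5, b = 0
Slack at optimum:
  C1: slack = 36.5
  C2: slack = 14
  C3: slack = 0 (binding)
  C4: slack = 5.5
  a ≥ 0: a = 2.5
  b ≥ 0: b = 0 (binding)
Binding constraints: C3, b ≥ 0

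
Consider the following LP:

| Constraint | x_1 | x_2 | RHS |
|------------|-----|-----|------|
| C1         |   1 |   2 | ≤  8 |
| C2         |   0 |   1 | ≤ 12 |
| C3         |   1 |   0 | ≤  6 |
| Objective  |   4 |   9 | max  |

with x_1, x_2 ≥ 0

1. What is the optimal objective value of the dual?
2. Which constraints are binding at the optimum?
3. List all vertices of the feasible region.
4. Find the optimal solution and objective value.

1. 36 (by strong duality, equal to the primal optimum)
2. C1, x_1 ≥ 0
3. (0, 0), (6, 0), (6, 1), (0, 4)
4. x_1 = 0, x_2 = 4, z = 36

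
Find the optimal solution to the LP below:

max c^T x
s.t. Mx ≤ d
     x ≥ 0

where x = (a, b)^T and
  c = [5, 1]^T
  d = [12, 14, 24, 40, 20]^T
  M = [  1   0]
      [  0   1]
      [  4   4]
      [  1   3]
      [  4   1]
a = 5, b = 0, z = 25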